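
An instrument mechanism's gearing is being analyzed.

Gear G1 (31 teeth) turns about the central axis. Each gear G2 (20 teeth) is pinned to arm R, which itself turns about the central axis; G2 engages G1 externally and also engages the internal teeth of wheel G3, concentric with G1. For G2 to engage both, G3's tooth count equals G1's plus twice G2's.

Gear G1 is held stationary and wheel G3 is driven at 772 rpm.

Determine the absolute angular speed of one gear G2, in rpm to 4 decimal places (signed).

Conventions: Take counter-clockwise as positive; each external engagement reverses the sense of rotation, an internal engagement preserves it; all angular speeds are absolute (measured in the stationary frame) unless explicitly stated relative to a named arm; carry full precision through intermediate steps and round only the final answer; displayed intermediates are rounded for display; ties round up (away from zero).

topology: planetary set — G1 31T / G2 20T / G3 71T, arm = carrier (Willis)
normalise by the input: solve with ω_ring = 1, then scale by 772 rpm
ring teeth: 31 + 2·20 = 71
31(ω_sun−ω_arm) = −71(ω_ring−ω_arm),  ω_sun = 0, ω_ring = 1
31(0−ω_arm) = −71(1−ω_arm)  ⇒  102·ω_arm = 71  ⇒  ω_arm = 71/102
sun–planet mesh: 31·(0−71/102) = −20·(ω_p−ω_arm)  ⇒  ω_p−ω_arm = 2201/2040
ω_p = 71/102 + 2201/2040 = 71/40
scale: ω_p = 71/40 × 772 rpm = +1370.3000 rpm

+1370.3000 rpm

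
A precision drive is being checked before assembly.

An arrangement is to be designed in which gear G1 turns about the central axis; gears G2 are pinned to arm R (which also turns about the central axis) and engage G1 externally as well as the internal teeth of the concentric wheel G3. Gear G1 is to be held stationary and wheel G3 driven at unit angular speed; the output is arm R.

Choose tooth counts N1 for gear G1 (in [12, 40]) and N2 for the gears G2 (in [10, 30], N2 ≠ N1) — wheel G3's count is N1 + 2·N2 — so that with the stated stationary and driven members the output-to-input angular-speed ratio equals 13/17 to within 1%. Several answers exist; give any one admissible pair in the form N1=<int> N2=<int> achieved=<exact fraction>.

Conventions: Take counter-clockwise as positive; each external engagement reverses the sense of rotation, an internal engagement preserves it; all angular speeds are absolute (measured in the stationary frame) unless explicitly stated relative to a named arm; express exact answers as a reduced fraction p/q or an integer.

N1=16 N2=18 achieved=13/17

class = planetary set [ratio 13/17 wanted; Willis about the carrier]
Willis with ω_sun = 0: ω_arm/ω_ring = N3/(N1+N3); set equal to 13/17  ⇒  N3/N1 = (13/17)/(1 − 13/17) = 13/4
N3 = N1 + 2·N2  ⇒  N2/N1 = (N3/N1 − 1)/2 = (13/4 − 1)/2 = 9/8
smallest multiple with N1 ≥ 12 and N2 ≥ 10: k = 2  ⇒  N1 = 2·8 = 16, N2 = 2·9 = 18 (N1 ≤ 40, N2 ≤ 30, N2 ≠ N1 ✓), N3 = 16 + 2·18 = 52
check: N3/(N1+N3) with N1 = 16, N3 = 52 gives 13/17; |achieved − target| = 0 ≤ 13/1700 ✓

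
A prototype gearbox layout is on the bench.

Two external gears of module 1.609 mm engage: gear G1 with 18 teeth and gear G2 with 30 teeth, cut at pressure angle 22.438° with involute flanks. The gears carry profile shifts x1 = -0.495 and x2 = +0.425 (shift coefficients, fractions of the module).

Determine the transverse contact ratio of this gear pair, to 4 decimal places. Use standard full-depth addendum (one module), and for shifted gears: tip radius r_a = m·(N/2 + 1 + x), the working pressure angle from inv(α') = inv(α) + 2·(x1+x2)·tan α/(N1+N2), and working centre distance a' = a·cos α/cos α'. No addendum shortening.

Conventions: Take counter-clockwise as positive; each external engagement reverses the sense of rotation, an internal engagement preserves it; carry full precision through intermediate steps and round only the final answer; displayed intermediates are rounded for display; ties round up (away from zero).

recognized (one external pair, fixed centres): single-mesh tooth geometry, m = 1.609, N1 = 18, N2 = 30
base radii: r_b1 = 13.384688, r_b2 = 22.307814
tip radii: r_a1 = 15.293545, r_a2 = 26.427825
inv(α') = inv(22.438°) + 2·(-0.495+0.425)·tan α/(18+30) = 0.02012496  ⇒  α' = 22.02495°
a' = a·cos α / cos α' = 38.6160·cos 22.438°/cos 22.02495° = 38.502381
action lengths: √(r_a1²−r_b1²) = 7.398827, √(r_a2²−r_b2²) = 14.170087
base pitch p_b = π·m·cos α = 4.672138
CR = (7.398827 + 14.170087 − 38.502381·sin 22.02495°)/4.672138 = 1.526095
contact ratio ≈ 1.5261

1.5261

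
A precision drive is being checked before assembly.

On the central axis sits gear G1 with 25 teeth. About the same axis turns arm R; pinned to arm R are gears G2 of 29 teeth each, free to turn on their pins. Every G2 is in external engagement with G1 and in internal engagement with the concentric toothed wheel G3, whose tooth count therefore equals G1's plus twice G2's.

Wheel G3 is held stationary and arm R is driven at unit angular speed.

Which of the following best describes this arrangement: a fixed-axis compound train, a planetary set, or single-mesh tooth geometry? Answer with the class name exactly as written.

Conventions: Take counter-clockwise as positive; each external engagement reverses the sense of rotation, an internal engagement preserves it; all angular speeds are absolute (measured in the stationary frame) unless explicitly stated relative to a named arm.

planetary set

recognized (axles ride arm R): planetary set, 25/29/83 teeth
classification: planetary set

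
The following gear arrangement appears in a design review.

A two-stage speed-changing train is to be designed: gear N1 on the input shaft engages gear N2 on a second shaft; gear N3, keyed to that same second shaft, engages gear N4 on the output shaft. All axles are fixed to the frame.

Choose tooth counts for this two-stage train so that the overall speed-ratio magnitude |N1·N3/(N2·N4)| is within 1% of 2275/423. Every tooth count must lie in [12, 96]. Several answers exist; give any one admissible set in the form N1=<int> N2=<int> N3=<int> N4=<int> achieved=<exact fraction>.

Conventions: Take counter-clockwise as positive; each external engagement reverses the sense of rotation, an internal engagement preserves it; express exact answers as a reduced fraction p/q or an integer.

topology: fixed-axis compound train — 2 stages, target 2275/423
target = 2275/423 in lowest terms: an exact hit needs N1·N3 = k·2275 and N2·N4 = k·423 for one integer k, every count in [12, 96]; additionally prefer no 1:1 stage (N1 ≠ N2, N3 ≠ N4)
k = 1: no 1:1-free in-range split of k·2275 and k·423 into factor pairs; take k = 2
k = 2: N1·N3 = 4550 = 50·91, N2·N4 = 846 = 18·47
achieved = 50·91/(18·47) = 2275/423; |achieved − target| = 0 ≤ 91/1692 ✓

N1=50 N2=18 N3=91 N4=47 achieved=2275/423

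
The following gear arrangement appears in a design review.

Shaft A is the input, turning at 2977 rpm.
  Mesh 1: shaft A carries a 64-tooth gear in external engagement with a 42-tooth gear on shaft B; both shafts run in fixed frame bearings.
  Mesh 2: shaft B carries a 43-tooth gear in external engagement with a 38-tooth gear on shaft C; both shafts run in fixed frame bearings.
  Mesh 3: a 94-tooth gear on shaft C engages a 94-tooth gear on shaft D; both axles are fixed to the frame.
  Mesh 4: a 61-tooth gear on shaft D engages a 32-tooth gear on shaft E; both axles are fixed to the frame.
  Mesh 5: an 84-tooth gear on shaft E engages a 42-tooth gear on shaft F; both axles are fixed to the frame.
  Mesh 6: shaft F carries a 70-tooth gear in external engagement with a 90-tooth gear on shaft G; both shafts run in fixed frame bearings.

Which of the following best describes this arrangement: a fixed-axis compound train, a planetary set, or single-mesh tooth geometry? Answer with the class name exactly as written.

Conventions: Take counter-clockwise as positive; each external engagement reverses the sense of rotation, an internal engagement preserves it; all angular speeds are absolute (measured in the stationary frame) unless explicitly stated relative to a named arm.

recognized (7 fixed axles, 6 meshes): fixed-axis compound train
classification: fixed-axis compound train

fixed-axis compound train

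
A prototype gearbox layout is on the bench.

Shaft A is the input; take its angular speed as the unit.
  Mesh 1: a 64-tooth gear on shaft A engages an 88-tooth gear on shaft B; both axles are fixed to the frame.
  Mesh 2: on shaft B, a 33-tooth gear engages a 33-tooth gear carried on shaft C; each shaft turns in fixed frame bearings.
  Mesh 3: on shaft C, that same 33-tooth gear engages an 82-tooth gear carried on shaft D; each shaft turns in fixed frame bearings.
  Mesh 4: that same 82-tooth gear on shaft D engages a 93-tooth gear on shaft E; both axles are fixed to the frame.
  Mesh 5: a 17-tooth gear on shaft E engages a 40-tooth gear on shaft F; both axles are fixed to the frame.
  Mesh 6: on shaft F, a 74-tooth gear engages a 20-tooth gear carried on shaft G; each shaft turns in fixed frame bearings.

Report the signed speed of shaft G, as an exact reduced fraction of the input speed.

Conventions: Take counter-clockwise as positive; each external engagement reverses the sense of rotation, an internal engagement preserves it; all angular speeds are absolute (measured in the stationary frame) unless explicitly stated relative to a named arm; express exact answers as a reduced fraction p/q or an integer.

629/1550

6-mesh fixed-axis compound train (all bearings frame-fixed)
mesh 1 [64T→88T]: |ω|/ω_in = 1×64/88 = 8/11, sense flips to −
mesh 2 [33T→33T]: |ω|/ω_in = (8/11)×33/33 = 8/11, sense flips to +
mesh 3 [33T→82T]: |ω|/ω_in = (8/11)×33/82 = 12/41, sense flips to −
mesh 4 [82T→93T]: |ω|/ω_in = (12/41)×82/93 = 8/31, sense flips to +
mesh 5 [17T→40T]: |ω|/ω_in = (8/31)×17/40 = 17/155, sense flips to −
mesh 6 [74T→20T]: |ω|/ω_in = (17/155)×74/20 = 629/1550, sense flips to +
signed output speed (× input speed) = 629/1550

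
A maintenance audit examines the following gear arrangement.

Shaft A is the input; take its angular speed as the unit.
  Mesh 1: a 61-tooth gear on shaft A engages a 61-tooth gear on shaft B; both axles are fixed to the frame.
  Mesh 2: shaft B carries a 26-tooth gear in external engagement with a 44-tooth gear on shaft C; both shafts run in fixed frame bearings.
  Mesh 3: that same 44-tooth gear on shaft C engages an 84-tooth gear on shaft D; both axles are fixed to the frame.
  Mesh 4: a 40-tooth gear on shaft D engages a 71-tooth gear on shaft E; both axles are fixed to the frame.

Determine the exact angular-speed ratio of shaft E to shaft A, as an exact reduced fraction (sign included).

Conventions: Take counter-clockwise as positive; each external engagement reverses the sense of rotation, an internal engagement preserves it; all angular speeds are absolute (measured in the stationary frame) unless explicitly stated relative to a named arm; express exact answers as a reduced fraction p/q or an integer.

260/1491

class = fixed-axis compound train [4 meshes; 4 ratios multiply, 4 sense flips]
mesh 1 [61T→61T]: running ratio 1, sense −
mesh 2 [26T→44T]: running ratio 13/22, sense +
mesh 3 [44T→84T]: running ratio 13/42, sense −
mesh 4 [40T→71T]: running ratio 260/1491, sense +
ω_out/ω_in = 260/1491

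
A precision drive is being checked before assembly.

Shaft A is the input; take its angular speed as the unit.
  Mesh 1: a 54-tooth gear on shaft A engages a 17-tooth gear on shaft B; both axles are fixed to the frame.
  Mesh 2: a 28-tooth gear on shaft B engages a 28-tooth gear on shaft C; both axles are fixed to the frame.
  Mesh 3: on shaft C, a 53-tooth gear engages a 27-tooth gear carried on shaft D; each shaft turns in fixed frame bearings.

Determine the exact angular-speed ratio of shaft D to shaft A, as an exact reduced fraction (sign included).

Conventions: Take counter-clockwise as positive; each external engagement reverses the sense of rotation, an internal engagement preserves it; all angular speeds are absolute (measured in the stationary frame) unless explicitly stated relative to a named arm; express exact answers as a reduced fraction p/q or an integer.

-106/17

class = fixed-axis compound train [3 meshes; 3 ratios multiply, 3 sense flips]
mesh 1 [54T→17T]: running ratio 54/17, sense −
mesh 2 [28T→28T]: running ratio 54/17, sense +
mesh 3 [53T→27T]: running ratio 106/17, sense −
ω_out/ω_in = -106/17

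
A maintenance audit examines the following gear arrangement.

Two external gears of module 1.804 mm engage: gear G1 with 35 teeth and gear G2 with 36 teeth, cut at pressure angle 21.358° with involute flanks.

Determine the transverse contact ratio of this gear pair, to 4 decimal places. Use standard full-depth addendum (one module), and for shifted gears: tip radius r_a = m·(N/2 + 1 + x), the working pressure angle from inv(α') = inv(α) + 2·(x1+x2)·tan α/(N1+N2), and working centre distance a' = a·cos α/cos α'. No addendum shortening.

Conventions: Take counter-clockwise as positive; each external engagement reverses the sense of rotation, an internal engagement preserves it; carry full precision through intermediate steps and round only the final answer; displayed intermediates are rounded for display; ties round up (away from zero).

class = single-mesh tooth geometry [involute pair 35T × 36T, m = 1.804]
base radii: r_b1 = 29.401868, r_b2 = 30.241922
tip radii: r_a1 = 33.374000, r_a2 = 34.276000
no profile shift: α' = α, a' = a
action lengths: √(r_a1²−r_b1²) = 15.790947, √(r_a2²−r_b2²) = 16.132897
base pitch p_b = π·m·cos α = 5.278211
CR = (15.790947 + 16.132897 − 64.042000·sin 21.35800°)/5.278211 = 1.629363
contact ratio ≈ 1.6294

1.6294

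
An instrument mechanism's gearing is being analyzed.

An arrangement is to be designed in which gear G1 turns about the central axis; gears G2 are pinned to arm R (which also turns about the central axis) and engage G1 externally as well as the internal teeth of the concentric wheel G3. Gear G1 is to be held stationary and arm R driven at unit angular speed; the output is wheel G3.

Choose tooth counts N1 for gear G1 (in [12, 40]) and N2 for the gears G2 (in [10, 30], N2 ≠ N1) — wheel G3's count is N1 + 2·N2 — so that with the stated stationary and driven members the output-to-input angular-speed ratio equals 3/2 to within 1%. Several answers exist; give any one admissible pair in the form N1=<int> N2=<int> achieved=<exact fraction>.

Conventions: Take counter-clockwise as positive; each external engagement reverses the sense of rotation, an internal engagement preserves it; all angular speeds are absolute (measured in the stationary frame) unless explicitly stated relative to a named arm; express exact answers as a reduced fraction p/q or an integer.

design class (target 3/2): planetary set
Willis with ω_sun = 0: ω_ring/ω_arm = (N1+N3)/N3; set equal to 3/2  ⇒  N3/N1 = 1/(3/2 − 1) = 2
N3 = N1 + 2·N2  ⇒  N2/N1 = (N3/N1 − 1)/2 = (2 − 1)/2 = 1/2
smallest multiple with N1 ≥ 12 and N2 ≥ 10: k = 10  ⇒  N1 = 10·2 = 20, N2 = 10·1 = 10 (N1 ≤ 40, N2 ≤ 30, N2 ≠ N1 ✓), N3 = 20 + 2·10 = 40
check: (N1+N3)/N3 with N1 = 20, N3 = 40 gives 3/2; |achieved − target| = 0 ≤ 3/200 ✓

N1=20 N2=10 achieved=3/2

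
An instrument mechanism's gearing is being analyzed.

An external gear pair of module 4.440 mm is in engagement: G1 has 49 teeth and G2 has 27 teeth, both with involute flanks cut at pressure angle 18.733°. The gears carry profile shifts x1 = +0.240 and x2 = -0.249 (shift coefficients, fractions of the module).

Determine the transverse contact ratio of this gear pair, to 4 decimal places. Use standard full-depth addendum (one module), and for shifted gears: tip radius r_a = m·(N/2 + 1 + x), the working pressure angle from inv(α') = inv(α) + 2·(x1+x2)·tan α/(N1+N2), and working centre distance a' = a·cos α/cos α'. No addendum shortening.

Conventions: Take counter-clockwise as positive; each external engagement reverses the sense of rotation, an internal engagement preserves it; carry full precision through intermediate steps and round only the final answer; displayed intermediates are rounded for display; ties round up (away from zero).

1.7696

recognized (one external pair, fixed centres): single-mesh tooth geometry, m = 4.440, N1 = 49, N2 = 27
base radii: r_b1 = 103.017430, r_b2 = 56.764706
tip radii: r_a1 = 114.285600, r_a2 = 63.274440
inv(α') = inv(18.733°) + 2·(+0.240-0.249)·tan α/(49+27) = 0.01209055  ⇒  α' = 18.69289°
a' = a·cos α / cos α' = 168.7200·cos 18.733°/cos 18.69289° = 168.679999
action lengths: √(r_a1²−r_b1²) = 49.483407, √(r_a2²−r_b2²) = 27.953942
base pitch p_b = π·m·cos α = 13.209747
CR = (49.483407 + 27.953942 − 168.679999·sin 18.69289°)/13.209747 = 1.769615
contact ratio ≈ 1.7696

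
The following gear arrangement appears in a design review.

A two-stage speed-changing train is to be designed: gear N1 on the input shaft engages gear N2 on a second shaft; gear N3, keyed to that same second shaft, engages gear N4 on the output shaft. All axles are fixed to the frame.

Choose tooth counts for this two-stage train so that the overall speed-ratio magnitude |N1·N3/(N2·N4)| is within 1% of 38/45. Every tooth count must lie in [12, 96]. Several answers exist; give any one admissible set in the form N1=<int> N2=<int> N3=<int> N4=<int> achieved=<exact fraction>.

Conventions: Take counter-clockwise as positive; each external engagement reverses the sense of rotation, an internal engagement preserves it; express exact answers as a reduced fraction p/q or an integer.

N1=12 N2=15 N3=19 N4=18 achieved=38/45

2-stage fixed-axis compound train for ratio 38/45
target = 38/45 in lowest terms: an exact hit needs N1·N3 = k·38 and N2·N4 = k·45 for one integer k, every count in [12, 96]; additionally prefer no 1:1 stage (N1 ≠ N2, N3 ≠ N4)
k = 1…5: no 1:1-free in-range split of k·38 and k·45 into factor pairs; take k = 6
k = 6: N1·N3 = 228 = 12·19, N2·N4 = 270 = 15·18
achieved = 12·19/(15·18) = 38/45; |achieved − target| = 0 ≤ 19/2250 ✓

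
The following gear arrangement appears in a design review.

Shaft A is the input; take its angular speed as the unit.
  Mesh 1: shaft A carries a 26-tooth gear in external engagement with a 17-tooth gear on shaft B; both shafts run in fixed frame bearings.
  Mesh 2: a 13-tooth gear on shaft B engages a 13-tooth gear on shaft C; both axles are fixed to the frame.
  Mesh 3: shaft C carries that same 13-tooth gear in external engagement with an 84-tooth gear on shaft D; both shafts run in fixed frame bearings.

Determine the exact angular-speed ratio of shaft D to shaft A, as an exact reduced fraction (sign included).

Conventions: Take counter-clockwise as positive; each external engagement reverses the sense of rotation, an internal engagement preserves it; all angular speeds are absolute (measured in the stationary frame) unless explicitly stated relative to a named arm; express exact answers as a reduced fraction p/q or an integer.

-169/714

class = fixed-axis compound train [3 meshes; 3 ratios multiply, 3 sense flips]
mesh 1 [26T→17T]: running ratio 26/17, sense −
mesh 2 [13T→13T]: running ratio 26/17, sense +
mesh 3 [13T→84T]: running ratio 169/714, sense −
ω_out/ω_in = -169/714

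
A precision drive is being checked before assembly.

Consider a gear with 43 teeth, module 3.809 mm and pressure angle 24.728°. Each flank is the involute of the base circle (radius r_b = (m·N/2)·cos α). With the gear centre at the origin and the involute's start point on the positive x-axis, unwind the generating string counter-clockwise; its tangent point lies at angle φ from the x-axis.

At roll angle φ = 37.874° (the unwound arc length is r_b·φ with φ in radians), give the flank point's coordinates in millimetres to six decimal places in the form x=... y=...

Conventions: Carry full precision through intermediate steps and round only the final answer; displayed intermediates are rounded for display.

x=88.902822 y=6.853592

class = single-mesh tooth geometry [base-circle involute, m = 3.809, 43T]
pitch radius r_p = m·N/2 = 3.809·43/2 = 81.893500
base radius r_b = r_p·cos α = 81.893500·cos 24.728° = 74.384182
roll angle φ = 37.874° = 0.66102600 rad
x = r_b·(cos φ + φ·sin φ) = 88.902822
y = r_b·(sin φ − φ·cos φ) = 6.853592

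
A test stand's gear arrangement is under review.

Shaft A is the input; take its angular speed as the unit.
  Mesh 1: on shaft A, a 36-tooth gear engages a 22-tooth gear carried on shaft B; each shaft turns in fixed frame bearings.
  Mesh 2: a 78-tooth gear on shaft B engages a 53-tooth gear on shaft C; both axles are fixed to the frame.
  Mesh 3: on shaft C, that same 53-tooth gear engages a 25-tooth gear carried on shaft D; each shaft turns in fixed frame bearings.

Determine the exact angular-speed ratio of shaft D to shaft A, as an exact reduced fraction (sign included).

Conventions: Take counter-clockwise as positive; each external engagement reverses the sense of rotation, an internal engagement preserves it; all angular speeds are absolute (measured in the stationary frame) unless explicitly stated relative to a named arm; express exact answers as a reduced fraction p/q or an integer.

class = fixed-axis compound train [3 meshes; 3 ratios multiply, 3 sense flips]
mesh 1 [36T→22T]: running ratio 18/11, sense −
mesh 2 [78T→53T]: running ratio 1404/583, sense +
mesh 3 [53T→25T]: running ratio 1404/275, sense −
ω_out/ω_in = -1404/275

-1404/275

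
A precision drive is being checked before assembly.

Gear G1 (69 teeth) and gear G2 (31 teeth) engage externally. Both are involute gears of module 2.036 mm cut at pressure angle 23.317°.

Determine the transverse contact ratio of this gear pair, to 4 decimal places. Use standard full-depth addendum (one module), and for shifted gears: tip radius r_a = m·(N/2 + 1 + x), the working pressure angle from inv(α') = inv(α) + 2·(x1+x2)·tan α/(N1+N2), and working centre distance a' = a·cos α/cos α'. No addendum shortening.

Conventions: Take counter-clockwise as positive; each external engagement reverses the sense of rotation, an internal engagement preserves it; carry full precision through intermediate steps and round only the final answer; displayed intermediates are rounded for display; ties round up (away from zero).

1.5837

single-mesh involute tooth geometry (69T engaging 31T at module 2.036)
base radii: r_b1 = 64.505264, r_b2 = 28.980626
tip radii: r_a1 = 72.278000, r_a2 = 33.594000
no profile shift: α' = α, a' = a
action lengths: √(r_a1²−r_b1²) = 32.606444, √(r_a2²−r_b2²) = 16.990590
base pitch p_b = π·m·cos α = 5.873892
CR = (32.606444 + 16.990590 − 101.800000·sin 23.31700°)/5.873892 = 1.583748
contact ratio ≈ 1.5837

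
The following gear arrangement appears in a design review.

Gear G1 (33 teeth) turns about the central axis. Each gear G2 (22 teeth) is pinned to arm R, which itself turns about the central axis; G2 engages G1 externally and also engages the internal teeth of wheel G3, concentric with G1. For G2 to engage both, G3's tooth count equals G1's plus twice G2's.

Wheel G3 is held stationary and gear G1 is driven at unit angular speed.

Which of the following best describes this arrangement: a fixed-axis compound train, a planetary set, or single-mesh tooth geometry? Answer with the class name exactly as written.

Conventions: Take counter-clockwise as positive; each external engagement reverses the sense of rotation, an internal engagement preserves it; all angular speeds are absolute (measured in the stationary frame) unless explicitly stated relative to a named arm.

planetary set

planetary set (33T centre, 22T on arm, 77T internal) — Willis relation
classification: planetary set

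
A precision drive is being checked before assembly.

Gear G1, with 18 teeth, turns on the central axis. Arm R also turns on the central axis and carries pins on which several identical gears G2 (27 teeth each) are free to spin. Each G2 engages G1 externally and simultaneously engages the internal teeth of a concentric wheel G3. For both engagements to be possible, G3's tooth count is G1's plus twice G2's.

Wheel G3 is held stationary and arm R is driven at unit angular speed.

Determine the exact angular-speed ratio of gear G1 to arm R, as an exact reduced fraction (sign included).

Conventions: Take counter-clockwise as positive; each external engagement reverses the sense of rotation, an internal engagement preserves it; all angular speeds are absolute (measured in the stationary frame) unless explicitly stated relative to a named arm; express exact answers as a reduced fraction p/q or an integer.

5

topology: planetary set — G1 18T / G2 27T / G3 72T, arm = carrier (Willis)
ring teeth: 18 + 2·27 = 72
18(ω_sun−ω_arm) = −72(ω_ring−ω_arm),  ω_ring = 0, ω_arm = 1
ω_sun = 1 − (72/18)(0−1) = 5
ω_out/ω_in = 5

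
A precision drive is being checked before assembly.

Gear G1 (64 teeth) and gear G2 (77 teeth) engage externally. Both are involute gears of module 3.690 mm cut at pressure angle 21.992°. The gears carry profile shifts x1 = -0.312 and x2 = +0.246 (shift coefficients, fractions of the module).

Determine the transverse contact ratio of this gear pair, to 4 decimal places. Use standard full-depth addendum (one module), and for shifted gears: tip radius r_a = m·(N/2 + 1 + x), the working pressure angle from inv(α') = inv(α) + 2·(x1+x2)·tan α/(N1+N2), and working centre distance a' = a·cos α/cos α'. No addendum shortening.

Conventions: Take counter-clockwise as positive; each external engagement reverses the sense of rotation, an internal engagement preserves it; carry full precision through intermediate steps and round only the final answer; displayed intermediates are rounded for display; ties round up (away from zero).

recognized (one external pair, fixed centres): single-mesh tooth geometry, m = 3.690, N1 = 64, N2 = 77
base radii: r_b1 = 109.488045, r_b2 = 131.727804
tip radii: r_a1 = 120.618720, r_a2 = 146.662740
inv(α') = inv(21.992°) + 2·(-0.312+0.246)·tan α/(64+77) = 0.01965292  ⇒  α' = 21.85829°
a' = a·cos α / cos α' = 260.1450·cos 21.992°/cos 21.85829° = 259.900755
action lengths: √(r_a1²−r_b1²) = 50.608731, √(r_a2²−r_b2²) = 64.480579
base pitch p_b = π·m·cos α = 10.748964
CR = (50.608731 + 64.480579 − 259.900755·sin 21.85829°)/10.748964 = 1.704823
contact ratio ≈ 1.7048

1.7048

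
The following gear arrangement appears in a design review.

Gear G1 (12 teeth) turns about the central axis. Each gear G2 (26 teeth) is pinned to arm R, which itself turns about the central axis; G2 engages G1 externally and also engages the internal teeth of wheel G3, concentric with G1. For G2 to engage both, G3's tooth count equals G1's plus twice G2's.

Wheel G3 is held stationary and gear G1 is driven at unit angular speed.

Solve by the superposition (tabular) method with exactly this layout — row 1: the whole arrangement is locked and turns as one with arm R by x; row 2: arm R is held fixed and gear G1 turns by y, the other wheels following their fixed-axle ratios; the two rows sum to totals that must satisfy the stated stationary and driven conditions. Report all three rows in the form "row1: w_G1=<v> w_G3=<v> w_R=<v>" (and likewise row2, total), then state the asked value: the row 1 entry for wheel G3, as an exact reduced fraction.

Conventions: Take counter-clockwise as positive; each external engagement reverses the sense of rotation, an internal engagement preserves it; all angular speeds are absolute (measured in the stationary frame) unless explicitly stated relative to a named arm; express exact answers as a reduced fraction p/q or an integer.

class = planetary set [G3 = 12+2·26 = 64; Willis about the carrier]
row 1: whole set turns with the arm by x
row 2 (arm held, sun turns y): ω_ring = −(12/64)·y, ω_arm = 0
boundary: total ω_ring = x − (12/64)·y = 0 and total ω_sun = x + y = 1  ⇒  y = 16/19, x = 3/19
row 2 ring = −(12/64)·16/19 = -3/19
totals (row 1 + row 2): sun 3/19 + 16/19 = 1, ring 3/19 + (-3/19) = 0, arm 3/19 + 0 = 3/19
asked cell (row1, ring) = 3/19

row1: w_G1=3/19 w_G3=3/19 w_R=3/19
row2: w_G1=16/19 w_G3=-3/19 w_R=0
total: w_G1=1 w_G3=0 w_R=3/19
asked value: 3/19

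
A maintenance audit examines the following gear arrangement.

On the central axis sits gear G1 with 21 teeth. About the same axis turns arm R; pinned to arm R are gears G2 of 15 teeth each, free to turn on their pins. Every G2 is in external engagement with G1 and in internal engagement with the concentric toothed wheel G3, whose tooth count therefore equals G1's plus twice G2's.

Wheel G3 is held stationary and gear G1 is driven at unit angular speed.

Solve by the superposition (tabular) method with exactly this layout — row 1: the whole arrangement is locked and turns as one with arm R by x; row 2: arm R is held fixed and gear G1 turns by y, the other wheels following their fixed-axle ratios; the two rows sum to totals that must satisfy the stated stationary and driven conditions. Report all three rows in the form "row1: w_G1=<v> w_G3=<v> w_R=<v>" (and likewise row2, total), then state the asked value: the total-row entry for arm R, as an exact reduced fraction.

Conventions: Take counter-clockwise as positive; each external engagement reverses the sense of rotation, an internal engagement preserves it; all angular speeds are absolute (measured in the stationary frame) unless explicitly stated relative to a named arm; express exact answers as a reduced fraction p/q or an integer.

planetary set (21T centre, 15T on arm, 51T internal) — Willis relation
row 1: whole set turns with the arm by x
row 2 (arm held, sun turns y): ω_ring = −(21/51)·y, ω_arm = 0
boundary: total ω_ring = x − (21/51)·y = 0 and total ω_sun = x + y = 1  ⇒  y = 17/24, x = 7/24
row 2 ring = −(21/51)·17/24 = -7/24
totals (row 1 + row 2): sun 7/24 + 17/24 = 1, ring 7/24 + (-7/24) = 0, arm 7/24 + 0 = 7/24
asked cell (total, arm) = 7/24

row1: w_G1=7/24 w_G3=7/24 w_R=7/24
row2: w_G1=17/24 w_G3=-7/24 w_R=0
total: w_G1=1 w_G3=0 w_R=7/24
asked value: 7/24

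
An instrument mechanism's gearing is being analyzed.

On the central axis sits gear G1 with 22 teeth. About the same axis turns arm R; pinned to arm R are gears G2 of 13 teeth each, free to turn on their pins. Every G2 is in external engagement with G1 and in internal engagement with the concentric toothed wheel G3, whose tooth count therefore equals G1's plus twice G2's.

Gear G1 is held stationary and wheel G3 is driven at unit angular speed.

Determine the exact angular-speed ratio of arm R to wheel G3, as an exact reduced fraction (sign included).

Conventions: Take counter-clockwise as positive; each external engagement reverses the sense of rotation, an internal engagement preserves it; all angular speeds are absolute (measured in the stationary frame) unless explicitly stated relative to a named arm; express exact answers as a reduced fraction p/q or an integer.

class = planetary set [G3 = 22+2·13 = 48; Willis about the carrier]
ring teeth: 22 + 2·13 = 48
22(ω_sun−ω_arm) = −48(ω_ring−ω_arm),  ω_sun = 0, ω_ring = 1
22(0−ω_arm) = −48(1−ω_arm)  ⇒  70·ω_arm = 48  ⇒  ω_arm = 24/35
ω_out/ω_in = 24/35

24/35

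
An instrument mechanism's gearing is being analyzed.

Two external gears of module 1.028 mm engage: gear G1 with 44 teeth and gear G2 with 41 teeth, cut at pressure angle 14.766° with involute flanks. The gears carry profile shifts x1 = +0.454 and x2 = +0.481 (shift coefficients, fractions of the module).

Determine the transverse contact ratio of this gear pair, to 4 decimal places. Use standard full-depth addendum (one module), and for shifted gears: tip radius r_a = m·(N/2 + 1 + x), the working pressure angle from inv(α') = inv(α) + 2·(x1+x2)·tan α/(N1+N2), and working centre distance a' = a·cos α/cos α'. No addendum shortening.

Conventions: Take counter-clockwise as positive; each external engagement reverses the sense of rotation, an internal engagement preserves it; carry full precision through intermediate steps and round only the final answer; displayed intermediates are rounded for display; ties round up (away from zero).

1.8577

recognized (one external pair, fixed centres): single-mesh tooth geometry, m = 1.028, N1 = 44, N2 = 41
base radii: r_b1 = 21.869102, r_b2 = 20.378027
tip radii: r_a1 = 24.110712, r_a2 = 22.596468
inv(α') = inv(14.766°) + 2·(+0.454+0.481)·tan α/(44+41) = 0.01166003  ⇒  α' = 18.47469°
a' = a·cos α / cos α' = 43.6900·cos 14.766°/cos 18.47469° = 44.542694
action lengths: √(r_a1²−r_b1²) = 10.152281, √(r_a2²−r_b2²) = 9.764035
base pitch p_b = π·m·cos α = 3.122900
CR = (10.152281 + 9.764035 − 44.542694·sin 18.47469°)/3.122900 = 1.857687
contact ratio ≈ 1.8577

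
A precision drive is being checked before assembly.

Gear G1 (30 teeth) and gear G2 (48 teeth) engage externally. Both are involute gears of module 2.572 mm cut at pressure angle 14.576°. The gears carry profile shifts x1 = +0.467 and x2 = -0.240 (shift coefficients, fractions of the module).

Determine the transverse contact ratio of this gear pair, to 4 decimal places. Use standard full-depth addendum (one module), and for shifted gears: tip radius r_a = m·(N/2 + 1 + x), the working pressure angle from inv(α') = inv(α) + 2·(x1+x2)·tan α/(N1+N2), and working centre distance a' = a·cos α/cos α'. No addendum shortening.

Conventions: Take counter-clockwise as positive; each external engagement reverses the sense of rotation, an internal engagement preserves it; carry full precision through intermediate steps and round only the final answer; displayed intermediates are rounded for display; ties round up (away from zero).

single-mesh involute tooth geometry (30T engaging 48T at module 2.572)
base radii: r_b1 = 37.338290, r_b2 = 59.741264
tip radii: r_a1 = 42.353124, r_a2 = 63.682720
inv(α') = inv(14.576°) + 2·(+0.467-0.240)·tan α/(30+48) = 0.00714757  ⇒  α' = 15.75559°
a' = a·cos α / cos α' = 100.3080·cos 14.576°/cos 15.75559° = 100.869341
action lengths: √(r_a1²−r_b1²) = 19.990978, √(r_a2²−r_b2²) = 22.056069
base pitch p_b = π·m·cos α = 7.820113
CR = (19.990978 + 22.056069 − 100.869341·sin 15.75559°)/7.820113 = 1.874341
contact ratio ≈ 1.8743

1.8743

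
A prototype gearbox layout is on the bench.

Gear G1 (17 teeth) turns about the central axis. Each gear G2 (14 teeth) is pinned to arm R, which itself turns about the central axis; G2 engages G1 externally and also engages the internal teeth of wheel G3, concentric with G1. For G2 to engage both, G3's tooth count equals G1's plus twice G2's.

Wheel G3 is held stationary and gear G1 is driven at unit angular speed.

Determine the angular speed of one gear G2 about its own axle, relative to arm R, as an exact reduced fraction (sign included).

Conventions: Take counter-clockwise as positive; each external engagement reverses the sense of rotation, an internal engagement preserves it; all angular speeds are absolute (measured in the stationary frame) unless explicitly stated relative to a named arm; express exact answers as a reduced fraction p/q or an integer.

topology: planetary set — G1 17T / G2 14T / G3 45T, arm = carrier (Willis)
ring teeth: 17 + 2·14 = 45
17(ω_sun−ω_arm) = −45(ω_ring−ω_arm),  ω_ring = 0, ω_sun = 1
17(1−ω_arm) = −45(0−ω_arm)  ⇒  62·ω_arm = 17  ⇒  ω_arm = 17/62
sun–planet mesh: 17·(1−17/62) = −14·(ω_p−ω_arm)  ⇒  ω_p−ω_arm = -765/868
exact speed ratio = -765/868

-765/868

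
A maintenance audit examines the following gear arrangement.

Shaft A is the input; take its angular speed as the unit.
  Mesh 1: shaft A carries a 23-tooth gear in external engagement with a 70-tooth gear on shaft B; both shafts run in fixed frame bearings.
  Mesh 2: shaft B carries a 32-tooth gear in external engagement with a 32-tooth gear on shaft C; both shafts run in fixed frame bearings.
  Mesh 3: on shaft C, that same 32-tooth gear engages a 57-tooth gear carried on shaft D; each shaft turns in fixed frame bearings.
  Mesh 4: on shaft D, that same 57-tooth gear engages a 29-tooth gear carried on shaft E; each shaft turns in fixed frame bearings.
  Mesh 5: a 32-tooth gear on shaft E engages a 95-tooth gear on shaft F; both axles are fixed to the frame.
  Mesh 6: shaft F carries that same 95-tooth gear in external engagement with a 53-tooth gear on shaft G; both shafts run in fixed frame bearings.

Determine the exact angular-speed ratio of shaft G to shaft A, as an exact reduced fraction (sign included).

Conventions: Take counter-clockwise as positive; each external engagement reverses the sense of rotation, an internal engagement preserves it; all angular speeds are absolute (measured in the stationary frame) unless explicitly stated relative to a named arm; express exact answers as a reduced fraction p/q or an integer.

11776/53795

class = fixed-axis compound train [6 meshes; 6 ratios multiply, 6 sense flips]
mesh 1 [23T→70T]: running ratio 23/70, sense −
mesh 2 [32T→32T]: running ratio 23/70, sense +
mesh 3 [32T→57T]: running ratio 368/1995, sense −
mesh 4 [57T→29T]: running ratio 368/1015, sense +
mesh 5 [32T→95T]: running ratio 11776/96425, sense −
mesh 6 [95T→53T]: running ratio 11776/53795, sense +
ω_out/ω_in = 11776/53795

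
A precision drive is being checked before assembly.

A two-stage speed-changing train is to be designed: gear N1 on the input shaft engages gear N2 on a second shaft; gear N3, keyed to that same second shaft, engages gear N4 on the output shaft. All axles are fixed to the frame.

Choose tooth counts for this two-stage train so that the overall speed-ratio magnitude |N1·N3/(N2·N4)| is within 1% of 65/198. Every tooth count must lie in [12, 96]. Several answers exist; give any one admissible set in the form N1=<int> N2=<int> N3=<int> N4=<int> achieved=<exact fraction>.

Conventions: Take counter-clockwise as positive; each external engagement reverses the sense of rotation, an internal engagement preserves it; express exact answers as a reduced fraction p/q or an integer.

topology: fixed-axis compound train — 2 stages, target 65/198
target = 65/198 in lowest terms: an exact hit needs N1·N3 = k·65 and N2·N4 = k·198 for one integer k, every count in [12, 96]; additionally prefer no 1:1 stage (N1 ≠ N2, N3 ≠ N4)
k = 1…2: no 1:1-free in-range split of k·65 and k·198 into factor pairs; take k = 3
k = 3: N1·N3 = 195 = 13·15, N2·N4 = 594 = 18·33
achieved = 13·15/(18·33) = 65/198; |achieved − target| = 0 ≤ 13/3960 ✓

N1=13 N2=18 N3=15 N4=33 achieved=65/198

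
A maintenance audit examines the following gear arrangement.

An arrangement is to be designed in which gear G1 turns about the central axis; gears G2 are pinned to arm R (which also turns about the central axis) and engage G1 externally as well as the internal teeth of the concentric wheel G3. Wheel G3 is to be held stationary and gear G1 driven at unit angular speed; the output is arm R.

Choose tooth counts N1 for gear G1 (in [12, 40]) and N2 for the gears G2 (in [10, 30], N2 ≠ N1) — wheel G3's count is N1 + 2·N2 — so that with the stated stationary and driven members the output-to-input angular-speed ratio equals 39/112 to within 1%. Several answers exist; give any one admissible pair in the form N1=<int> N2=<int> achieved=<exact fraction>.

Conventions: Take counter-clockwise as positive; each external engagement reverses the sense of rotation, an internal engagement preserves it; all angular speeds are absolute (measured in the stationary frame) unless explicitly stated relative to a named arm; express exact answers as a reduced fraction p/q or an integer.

N1=39 N2=17 achieved=39/112

class = planetary set [ratio 39/112 wanted; Willis about the carrier]
Willis with ω_ring = 0: ω_arm/ω_sun = N1/(N1+N3); set equal to 39/112  ⇒  N3/N1 = 1/(39/112) − 1 = 73/39
N3 = N1 + 2·N2  ⇒  N2/N1 = (N3/N1 − 1)/2 = (73/39 − 1)/2 = 17/39
smallest multiple with N1 ≥ 12 and N2 ≥ 10: k = 1  ⇒  N1 = 1·39 = 39, N2 = 1·17 = 17 (N1 ≤ 40, N2 ≤ 30, N2 ≠ N1 ✓), N3 = 39 + 2·17 = 73
check: N1/(N1+N3) with N1 = 39, N3 = 73 gives 39/112; |achieved − target| = 0 ≤ 39/11200 ✓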